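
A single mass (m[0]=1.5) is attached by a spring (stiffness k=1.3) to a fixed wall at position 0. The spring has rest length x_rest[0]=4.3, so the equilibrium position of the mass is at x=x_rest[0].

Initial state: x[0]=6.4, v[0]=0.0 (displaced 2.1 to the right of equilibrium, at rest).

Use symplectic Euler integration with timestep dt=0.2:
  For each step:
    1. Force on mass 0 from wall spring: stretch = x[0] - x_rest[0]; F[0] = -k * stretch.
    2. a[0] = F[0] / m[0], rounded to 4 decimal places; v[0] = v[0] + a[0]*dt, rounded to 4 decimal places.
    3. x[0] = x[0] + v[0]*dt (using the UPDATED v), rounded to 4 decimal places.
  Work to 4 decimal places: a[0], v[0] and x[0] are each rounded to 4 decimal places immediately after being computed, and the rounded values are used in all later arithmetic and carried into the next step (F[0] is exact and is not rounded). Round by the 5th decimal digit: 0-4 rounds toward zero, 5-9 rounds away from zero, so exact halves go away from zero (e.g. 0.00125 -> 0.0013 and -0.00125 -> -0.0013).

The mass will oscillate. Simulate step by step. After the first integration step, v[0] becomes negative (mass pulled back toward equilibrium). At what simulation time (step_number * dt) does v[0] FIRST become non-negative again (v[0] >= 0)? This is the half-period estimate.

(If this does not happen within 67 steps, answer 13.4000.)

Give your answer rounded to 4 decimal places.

Step 0: x=[6.4000] v=[0.0000]
Step 1: x=[6.3272] v=[-0.3640]
Step 2: x=[6.1841] v=[-0.7154]
Step 3: x=[5.9757] v=[-1.0420]
Step 4: x=[5.7092] v=[-1.3325]
Step 5: x=[5.3938] v=[-1.5768]
Step 6: x=[5.0405] v=[-1.7664]
Step 7: x=[4.6615] v=[-1.8948]
Step 8: x=[4.2700] v=[-1.9575]
Step 9: x=[3.8795] v=[-1.9523]
Step 10: x=[3.5036] v=[-1.8794]
Step 11: x=[3.1553] v=[-1.7414]
Step 12: x=[2.8467] v=[-1.5430]
Step 13: x=[2.5885] v=[-1.2911]
Step 14: x=[2.3896] v=[-0.9944]
Step 15: x=[2.2569] v=[-0.6633]
Step 16: x=[2.1951] v=[-0.3092]
Step 17: x=[2.2062] v=[0.0556]
First v>=0 after going negative at step 17, time=3.4000

Answer: 3.4000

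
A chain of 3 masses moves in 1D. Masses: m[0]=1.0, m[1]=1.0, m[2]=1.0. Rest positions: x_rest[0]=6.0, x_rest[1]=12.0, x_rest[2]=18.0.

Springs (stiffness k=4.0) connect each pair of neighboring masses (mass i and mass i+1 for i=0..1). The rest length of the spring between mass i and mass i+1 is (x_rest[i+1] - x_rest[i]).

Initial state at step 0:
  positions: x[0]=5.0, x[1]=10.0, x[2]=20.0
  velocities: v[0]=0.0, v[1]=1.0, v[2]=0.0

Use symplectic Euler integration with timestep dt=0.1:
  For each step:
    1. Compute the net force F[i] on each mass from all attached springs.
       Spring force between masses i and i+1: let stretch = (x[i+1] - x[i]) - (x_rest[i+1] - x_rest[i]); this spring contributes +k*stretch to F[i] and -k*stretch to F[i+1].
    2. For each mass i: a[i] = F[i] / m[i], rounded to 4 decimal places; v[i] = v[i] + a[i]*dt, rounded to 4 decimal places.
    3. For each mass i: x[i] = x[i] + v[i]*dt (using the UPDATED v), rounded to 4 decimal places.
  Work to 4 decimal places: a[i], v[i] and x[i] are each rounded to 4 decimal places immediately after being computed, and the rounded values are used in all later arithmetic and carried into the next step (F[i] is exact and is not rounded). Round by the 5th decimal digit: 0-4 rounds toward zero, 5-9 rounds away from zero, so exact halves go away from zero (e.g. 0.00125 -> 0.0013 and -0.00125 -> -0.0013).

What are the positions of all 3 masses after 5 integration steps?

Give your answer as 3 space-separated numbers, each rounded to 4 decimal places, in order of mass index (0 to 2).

Step 0: x=[5.0000 10.0000 20.0000] v=[0.0000 1.0000 0.0000]
Step 1: x=[4.9600 10.3000 19.8400] v=[-0.4000 3.0000 -1.6000]
Step 2: x=[4.8936 10.7680 19.5384] v=[-0.6640 4.6800 -3.0160]
Step 3: x=[4.8222 11.3518 19.1260] v=[-0.7142 5.8384 -4.1242]
Step 4: x=[4.7720 11.9854 18.6426] v=[-0.5024 6.3362 -4.8339]
Step 5: x=[4.7703 12.5968 18.1329] v=[-0.0170 6.1137 -5.0968]

Answer: 4.7703 12.5968 18.1329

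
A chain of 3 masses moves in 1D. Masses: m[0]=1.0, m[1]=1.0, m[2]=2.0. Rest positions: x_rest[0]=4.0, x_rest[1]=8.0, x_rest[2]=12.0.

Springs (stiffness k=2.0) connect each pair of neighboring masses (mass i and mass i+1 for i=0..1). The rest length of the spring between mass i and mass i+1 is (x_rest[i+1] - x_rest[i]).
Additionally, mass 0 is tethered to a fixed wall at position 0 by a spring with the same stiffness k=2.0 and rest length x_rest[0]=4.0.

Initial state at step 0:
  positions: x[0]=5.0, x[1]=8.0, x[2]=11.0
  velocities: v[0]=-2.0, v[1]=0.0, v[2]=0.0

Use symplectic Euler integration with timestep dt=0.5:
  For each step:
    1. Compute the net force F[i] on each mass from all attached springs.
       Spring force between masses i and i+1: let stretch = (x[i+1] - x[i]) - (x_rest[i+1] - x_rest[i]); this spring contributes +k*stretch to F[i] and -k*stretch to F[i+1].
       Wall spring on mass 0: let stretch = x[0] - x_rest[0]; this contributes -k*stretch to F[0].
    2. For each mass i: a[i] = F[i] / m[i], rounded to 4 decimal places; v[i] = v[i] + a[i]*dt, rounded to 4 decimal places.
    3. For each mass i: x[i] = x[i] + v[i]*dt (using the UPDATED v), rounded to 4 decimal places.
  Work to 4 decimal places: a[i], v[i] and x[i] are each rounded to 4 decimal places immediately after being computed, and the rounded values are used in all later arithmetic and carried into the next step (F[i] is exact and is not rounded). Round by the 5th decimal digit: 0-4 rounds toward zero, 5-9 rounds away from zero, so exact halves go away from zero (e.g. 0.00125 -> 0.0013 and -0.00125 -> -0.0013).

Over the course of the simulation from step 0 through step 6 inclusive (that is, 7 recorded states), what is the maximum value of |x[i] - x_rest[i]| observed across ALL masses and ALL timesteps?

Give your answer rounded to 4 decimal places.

Step 0: x=[5.0000 8.0000 11.0000] v=[-2.0000 0.0000 0.0000]
Step 1: x=[3.0000 8.0000 11.2500] v=[-4.0000 0.0000 0.5000]
Step 2: x=[2.0000 7.1250 11.6875] v=[-2.0000 -1.7500 0.8750]
Step 3: x=[2.5625 5.9688 11.9844] v=[1.1250 -2.3125 0.5938]
Step 4: x=[3.5469 6.1172 11.7774] v=[1.9688 0.2968 -0.4140]
Step 5: x=[4.0430 7.8106 11.1554] v=[0.9922 3.3867 -1.2441]
Step 6: x=[4.4014 9.2926 10.6972] v=[0.7168 2.9639 -0.9165]
Max displacement = 2.0312

Answer: 2.0312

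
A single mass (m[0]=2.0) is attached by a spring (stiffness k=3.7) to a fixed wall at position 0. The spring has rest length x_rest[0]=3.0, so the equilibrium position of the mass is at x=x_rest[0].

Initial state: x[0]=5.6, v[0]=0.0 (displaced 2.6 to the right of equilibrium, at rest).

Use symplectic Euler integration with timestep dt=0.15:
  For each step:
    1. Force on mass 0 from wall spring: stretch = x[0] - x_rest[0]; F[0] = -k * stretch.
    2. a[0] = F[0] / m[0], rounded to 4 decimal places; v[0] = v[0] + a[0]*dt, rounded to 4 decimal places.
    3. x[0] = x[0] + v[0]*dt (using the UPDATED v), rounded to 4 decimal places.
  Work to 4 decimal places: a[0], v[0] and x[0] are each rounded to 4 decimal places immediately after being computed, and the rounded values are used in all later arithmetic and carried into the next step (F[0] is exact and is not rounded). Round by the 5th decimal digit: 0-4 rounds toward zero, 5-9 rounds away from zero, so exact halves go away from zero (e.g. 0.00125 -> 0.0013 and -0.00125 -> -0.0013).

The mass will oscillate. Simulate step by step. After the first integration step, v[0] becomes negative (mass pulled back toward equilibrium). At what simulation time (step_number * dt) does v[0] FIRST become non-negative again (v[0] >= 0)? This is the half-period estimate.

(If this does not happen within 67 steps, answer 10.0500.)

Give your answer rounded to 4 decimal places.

Answer: 2.4000

Derivation:
Step 0: x=[5.6000] v=[0.0000]
Step 1: x=[5.4918] v=[-0.7215]
Step 2: x=[5.2799] v=[-1.4130]
Step 3: x=[4.9730] v=[-2.0457]
Step 4: x=[4.5840] v=[-2.5932]
Step 5: x=[4.1291] v=[-3.0328]
Step 6: x=[3.6272] v=[-3.3461]
Step 7: x=[3.0992] v=[-3.5201]
Step 8: x=[2.5671] v=[-3.5476]
Step 9: x=[2.0530] v=[-3.4275]
Step 10: x=[1.5783] v=[-3.1647]
Step 11: x=[1.1628] v=[-2.7702]
Step 12: x=[0.8237] v=[-2.2604]
Step 13: x=[0.5752] v=[-1.6565]
Step 14: x=[0.4277] v=[-0.9836]
Step 15: x=[0.3872] v=[-0.2698]
Step 16: x=[0.4555] v=[0.4553]
First v>=0 after going negative at step 16, time=2.4000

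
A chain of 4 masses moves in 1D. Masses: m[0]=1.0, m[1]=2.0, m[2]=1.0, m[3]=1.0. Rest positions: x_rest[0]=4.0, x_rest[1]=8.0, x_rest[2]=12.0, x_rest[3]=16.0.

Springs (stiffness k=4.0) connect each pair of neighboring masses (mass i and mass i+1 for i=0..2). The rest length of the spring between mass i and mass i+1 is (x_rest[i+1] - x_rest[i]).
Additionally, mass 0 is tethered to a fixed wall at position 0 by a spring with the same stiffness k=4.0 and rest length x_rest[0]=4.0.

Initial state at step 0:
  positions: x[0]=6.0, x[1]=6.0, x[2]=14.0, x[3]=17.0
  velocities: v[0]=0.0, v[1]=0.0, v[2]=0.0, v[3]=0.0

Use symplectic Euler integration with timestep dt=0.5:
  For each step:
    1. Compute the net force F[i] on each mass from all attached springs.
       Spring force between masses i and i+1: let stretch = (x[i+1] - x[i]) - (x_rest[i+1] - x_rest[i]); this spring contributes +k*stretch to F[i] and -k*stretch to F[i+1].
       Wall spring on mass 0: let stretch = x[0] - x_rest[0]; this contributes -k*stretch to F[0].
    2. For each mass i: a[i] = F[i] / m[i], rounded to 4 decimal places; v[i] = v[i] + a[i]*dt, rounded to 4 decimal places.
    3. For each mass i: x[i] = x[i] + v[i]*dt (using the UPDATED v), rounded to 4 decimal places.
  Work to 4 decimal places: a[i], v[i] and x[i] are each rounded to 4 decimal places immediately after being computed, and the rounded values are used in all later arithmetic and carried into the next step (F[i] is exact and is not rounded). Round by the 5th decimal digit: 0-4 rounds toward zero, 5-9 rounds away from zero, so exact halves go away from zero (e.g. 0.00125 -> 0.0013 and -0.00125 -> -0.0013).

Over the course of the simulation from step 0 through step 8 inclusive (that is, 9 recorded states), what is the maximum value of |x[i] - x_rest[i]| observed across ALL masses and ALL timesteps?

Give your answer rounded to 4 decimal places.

Step 0: x=[6.0000 6.0000 14.0000 17.0000] v=[0.0000 0.0000 0.0000 0.0000]
Step 1: x=[0.0000 10.0000 9.0000 18.0000] v=[-12.0000 8.0000 -10.0000 2.0000]
Step 2: x=[4.0000 8.5000 14.0000 14.0000] v=[8.0000 -3.0000 10.0000 -8.0000]
Step 3: x=[8.5000 7.5000 13.5000 14.0000] v=[9.0000 -2.0000 -1.0000 0.0000]
Step 4: x=[3.5000 10.0000 7.5000 17.5000] v=[-10.0000 5.0000 -12.0000 7.0000]
Step 5: x=[1.5000 8.0000 14.0000 15.0000] v=[-4.0000 -4.0000 13.0000 -5.0000]
Step 6: x=[4.5000 5.7500 15.5000 15.5000] v=[6.0000 -4.5000 3.0000 1.0000]
Step 7: x=[4.2500 7.7500 7.2500 20.0000] v=[-0.5000 4.0000 -16.5000 9.0000]
Step 8: x=[3.2500 7.7500 12.2500 15.7500] v=[-2.0000 0.0000 10.0000 -8.5000]
Max displacement = 4.7500

Answer: 4.7500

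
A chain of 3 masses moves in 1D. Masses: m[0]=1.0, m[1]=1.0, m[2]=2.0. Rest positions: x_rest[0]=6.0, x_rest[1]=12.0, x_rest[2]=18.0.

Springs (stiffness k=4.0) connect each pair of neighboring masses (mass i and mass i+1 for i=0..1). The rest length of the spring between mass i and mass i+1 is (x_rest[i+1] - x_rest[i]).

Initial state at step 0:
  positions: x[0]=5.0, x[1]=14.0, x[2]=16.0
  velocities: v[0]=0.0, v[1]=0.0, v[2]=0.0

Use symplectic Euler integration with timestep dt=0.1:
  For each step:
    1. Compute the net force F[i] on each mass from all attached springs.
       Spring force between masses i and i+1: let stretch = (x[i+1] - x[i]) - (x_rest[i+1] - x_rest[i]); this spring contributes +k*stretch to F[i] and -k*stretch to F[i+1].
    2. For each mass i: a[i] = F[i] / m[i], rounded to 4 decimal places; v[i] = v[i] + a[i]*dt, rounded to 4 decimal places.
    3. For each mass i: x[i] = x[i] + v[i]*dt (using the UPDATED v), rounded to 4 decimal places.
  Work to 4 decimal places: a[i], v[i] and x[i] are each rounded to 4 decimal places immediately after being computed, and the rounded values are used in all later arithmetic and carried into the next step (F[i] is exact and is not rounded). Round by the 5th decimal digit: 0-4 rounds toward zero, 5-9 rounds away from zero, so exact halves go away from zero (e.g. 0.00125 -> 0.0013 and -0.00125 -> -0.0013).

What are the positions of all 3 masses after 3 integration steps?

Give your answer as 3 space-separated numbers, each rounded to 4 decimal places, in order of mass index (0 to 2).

Step 0: x=[5.0000 14.0000 16.0000] v=[0.0000 0.0000 0.0000]
Step 1: x=[5.1200 13.7200 16.0800] v=[1.2000 -2.8000 0.8000]
Step 2: x=[5.3440 13.1904 16.2328] v=[2.2400 -5.2960 1.5280]
Step 3: x=[5.6419 12.4686 16.4448] v=[2.9786 -7.2176 2.1195]

Answer: 5.6419 12.4686 16.4448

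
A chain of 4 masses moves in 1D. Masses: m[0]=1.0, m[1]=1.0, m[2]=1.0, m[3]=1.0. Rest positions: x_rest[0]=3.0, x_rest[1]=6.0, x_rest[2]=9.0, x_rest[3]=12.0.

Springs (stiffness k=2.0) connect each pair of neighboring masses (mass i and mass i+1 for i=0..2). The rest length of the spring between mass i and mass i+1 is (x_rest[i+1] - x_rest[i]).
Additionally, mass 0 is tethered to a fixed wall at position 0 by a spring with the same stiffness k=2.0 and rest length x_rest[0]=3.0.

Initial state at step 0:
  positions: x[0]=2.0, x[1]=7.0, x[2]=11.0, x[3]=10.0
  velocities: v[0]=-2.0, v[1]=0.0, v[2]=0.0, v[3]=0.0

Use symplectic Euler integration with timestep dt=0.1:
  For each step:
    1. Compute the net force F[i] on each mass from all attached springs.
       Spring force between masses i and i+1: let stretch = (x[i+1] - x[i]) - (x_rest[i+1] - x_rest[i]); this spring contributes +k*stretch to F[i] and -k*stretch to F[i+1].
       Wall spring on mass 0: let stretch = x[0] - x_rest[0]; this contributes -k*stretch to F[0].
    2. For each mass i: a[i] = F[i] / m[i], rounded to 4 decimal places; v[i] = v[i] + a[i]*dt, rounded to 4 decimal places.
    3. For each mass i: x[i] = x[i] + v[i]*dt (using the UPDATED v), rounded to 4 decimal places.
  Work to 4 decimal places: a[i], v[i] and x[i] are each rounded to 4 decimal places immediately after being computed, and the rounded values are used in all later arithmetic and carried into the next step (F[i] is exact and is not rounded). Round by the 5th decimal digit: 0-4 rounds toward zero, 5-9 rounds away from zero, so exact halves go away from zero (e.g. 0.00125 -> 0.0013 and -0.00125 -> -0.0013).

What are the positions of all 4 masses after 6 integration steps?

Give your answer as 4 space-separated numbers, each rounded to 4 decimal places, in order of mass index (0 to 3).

Answer: 2.1317 6.4610 9.2371 11.4424

Derivation:
Step 0: x=[2.0000 7.0000 11.0000 10.0000] v=[-2.0000 0.0000 0.0000 0.0000]
Step 1: x=[1.8600 6.9800 10.9000 10.0800] v=[-1.4000 -0.2000 -1.0000 0.8000]
Step 2: x=[1.7852 6.9360 10.7052 10.2364] v=[-0.7480 -0.4400 -1.9480 1.5640]
Step 3: x=[1.7777 6.8644 10.4256 10.4622] v=[-0.0749 -0.7163 -2.7956 2.2578]
Step 4: x=[1.8364 6.7623 10.0756 10.7473] v=[0.5869 -1.0214 -3.5005 2.8505]
Step 5: x=[1.9569 6.6279 9.6727 11.0789] v=[1.2048 -1.3439 -4.0288 3.3162]
Step 6: x=[2.1317 6.4610 9.2371 11.4424] v=[1.7476 -1.6691 -4.3565 3.6350]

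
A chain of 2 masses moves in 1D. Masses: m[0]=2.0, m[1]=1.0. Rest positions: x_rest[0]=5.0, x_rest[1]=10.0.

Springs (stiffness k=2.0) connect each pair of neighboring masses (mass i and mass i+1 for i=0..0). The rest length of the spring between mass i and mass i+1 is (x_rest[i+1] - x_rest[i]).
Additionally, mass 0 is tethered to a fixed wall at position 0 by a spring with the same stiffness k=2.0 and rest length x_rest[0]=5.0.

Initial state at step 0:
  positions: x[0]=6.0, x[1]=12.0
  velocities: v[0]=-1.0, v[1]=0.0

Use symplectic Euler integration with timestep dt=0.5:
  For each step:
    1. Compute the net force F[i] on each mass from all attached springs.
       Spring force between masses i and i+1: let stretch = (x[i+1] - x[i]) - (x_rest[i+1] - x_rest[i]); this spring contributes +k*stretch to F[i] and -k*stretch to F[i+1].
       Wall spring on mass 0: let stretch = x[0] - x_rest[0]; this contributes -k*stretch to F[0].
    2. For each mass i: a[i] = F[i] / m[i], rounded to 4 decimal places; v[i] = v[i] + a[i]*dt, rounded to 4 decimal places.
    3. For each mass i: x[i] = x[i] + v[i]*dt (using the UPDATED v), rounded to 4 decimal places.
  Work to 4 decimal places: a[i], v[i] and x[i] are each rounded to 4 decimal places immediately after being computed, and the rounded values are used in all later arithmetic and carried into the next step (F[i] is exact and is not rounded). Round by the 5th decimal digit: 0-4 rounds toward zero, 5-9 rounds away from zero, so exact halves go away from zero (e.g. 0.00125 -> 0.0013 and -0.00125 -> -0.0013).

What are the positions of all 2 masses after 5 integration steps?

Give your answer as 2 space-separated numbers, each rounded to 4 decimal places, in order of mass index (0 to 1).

Answer: 3.9141 7.9610

Derivation:
Step 0: x=[6.0000 12.0000] v=[-1.0000 0.0000]
Step 1: x=[5.5000 11.5000] v=[-1.0000 -1.0000]
Step 2: x=[5.1250 10.5000] v=[-0.7500 -2.0000]
Step 3: x=[4.8125 9.3125] v=[-0.6250 -2.3750]
Step 4: x=[4.4219 8.3750] v=[-0.7813 -1.8750]
Step 5: x=[3.9141 7.9610] v=[-1.0157 -0.8281]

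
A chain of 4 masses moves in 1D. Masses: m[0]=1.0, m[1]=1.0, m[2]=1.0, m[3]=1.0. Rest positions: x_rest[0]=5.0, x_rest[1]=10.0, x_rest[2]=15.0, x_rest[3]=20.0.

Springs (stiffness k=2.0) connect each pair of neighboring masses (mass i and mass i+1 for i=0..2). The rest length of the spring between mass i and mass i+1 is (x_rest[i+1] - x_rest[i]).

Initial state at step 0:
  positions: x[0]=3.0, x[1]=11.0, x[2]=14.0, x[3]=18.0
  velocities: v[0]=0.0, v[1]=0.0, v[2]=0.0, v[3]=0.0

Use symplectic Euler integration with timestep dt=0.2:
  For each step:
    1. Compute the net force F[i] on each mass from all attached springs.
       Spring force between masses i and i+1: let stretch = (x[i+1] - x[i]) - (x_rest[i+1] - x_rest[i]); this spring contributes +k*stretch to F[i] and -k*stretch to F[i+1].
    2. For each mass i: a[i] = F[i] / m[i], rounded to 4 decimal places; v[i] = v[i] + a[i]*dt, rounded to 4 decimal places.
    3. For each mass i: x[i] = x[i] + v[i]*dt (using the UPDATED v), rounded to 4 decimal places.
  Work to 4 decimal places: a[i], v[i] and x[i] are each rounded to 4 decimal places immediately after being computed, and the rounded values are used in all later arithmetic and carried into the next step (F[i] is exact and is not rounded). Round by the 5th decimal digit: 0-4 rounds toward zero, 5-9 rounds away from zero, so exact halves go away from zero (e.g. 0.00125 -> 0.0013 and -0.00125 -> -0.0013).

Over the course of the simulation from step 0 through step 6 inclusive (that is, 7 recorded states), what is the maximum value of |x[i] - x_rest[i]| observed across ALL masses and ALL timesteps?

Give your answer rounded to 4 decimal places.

Answer: 2.7060

Derivation:
Step 0: x=[3.0000 11.0000 14.0000 18.0000] v=[0.0000 0.0000 0.0000 0.0000]
Step 1: x=[3.2400 10.6000 14.0800 18.0800] v=[1.2000 -2.0000 0.4000 0.4000]
Step 2: x=[3.6688 9.8896 14.2016 18.2400] v=[2.1440 -3.5520 0.6080 0.8000]
Step 3: x=[4.1953 9.0265 14.3013 18.4769] v=[2.6323 -4.3155 0.4986 1.1846]
Step 4: x=[4.7083 8.1989 14.3131 18.7798] v=[2.5648 -4.1381 0.0589 1.5144]
Step 5: x=[5.1005 7.5812 14.1931 19.1253] v=[1.9610 -3.0887 -0.6001 1.7277]
Step 6: x=[5.2912 7.2940 13.9387 19.4763] v=[0.9533 -1.4362 -1.2720 1.7548]
Max displacement = 2.7060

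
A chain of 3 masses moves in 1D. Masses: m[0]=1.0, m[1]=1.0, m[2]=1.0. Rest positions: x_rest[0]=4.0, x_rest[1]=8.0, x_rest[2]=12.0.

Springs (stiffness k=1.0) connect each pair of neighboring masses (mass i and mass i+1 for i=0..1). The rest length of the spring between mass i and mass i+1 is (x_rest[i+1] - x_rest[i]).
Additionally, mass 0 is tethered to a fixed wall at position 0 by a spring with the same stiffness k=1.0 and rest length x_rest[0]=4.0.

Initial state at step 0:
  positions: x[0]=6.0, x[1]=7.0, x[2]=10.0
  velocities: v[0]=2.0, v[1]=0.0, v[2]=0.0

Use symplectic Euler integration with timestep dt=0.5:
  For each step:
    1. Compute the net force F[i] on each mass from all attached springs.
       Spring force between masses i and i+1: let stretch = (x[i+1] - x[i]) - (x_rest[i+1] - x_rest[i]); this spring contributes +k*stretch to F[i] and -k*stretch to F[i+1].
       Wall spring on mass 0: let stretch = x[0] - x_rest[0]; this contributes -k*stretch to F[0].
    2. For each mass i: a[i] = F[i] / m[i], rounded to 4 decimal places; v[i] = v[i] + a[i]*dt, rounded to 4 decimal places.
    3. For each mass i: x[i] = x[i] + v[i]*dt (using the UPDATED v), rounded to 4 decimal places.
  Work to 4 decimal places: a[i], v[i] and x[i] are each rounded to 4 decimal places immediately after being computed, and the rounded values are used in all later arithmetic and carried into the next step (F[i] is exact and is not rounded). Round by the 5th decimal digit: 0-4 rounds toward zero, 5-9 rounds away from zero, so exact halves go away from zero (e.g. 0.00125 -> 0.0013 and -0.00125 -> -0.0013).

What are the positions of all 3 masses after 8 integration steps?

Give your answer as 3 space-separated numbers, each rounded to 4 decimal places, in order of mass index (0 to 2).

Step 0: x=[6.0000 7.0000 10.0000] v=[2.0000 0.0000 0.0000]
Step 1: x=[5.7500 7.5000 10.2500] v=[-0.5000 1.0000 0.5000]
Step 2: x=[4.5000 8.2500 10.8125] v=[-2.5000 1.5000 1.1250]
Step 3: x=[3.0625 8.7032 11.7344] v=[-2.8750 0.9063 1.8438]
Step 4: x=[2.2696 8.5040 12.8985] v=[-1.5859 -0.3985 2.3282]
Step 5: x=[2.4679 7.8448 13.9640] v=[0.3965 -1.3185 2.1310]
Step 6: x=[3.3934 7.3711 14.4997] v=[1.8510 -0.9474 1.0714]
Step 7: x=[4.4650 7.6852 14.2533] v=[2.1432 0.6281 -0.4929]
Step 8: x=[5.2254 8.8363 13.3648] v=[1.5208 2.3021 -1.7770]

Answer: 5.2254 8.8363 13.3648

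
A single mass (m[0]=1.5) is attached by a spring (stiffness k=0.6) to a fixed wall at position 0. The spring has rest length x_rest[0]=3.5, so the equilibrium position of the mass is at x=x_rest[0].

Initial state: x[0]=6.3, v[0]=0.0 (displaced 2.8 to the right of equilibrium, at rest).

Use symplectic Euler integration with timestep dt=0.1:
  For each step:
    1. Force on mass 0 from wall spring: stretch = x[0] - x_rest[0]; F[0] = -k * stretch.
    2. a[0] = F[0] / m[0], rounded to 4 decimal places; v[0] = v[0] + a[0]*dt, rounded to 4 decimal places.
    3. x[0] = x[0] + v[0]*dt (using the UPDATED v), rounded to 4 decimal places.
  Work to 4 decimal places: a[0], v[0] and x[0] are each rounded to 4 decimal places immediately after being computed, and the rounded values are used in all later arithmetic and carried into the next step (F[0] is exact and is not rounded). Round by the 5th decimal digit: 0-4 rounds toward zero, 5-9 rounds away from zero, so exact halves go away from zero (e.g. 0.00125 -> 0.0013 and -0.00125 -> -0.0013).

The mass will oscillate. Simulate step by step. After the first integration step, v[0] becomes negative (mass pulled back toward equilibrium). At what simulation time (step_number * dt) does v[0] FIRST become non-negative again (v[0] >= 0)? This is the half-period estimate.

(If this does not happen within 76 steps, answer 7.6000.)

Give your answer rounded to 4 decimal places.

Step 0: x=[6.3000] v=[0.0000]
Step 1: x=[6.2888] v=[-0.1120]
Step 2: x=[6.2664] v=[-0.2236]
Step 3: x=[6.2330] v=[-0.3343]
Step 4: x=[6.1886] v=[-0.4436]
Step 5: x=[6.1335] v=[-0.5511]
Step 6: x=[6.0679] v=[-0.6564]
Step 7: x=[5.9920] v=[-0.7591]
Step 8: x=[5.9061] v=[-0.8588]
Step 9: x=[5.8106] v=[-0.9550]
Step 10: x=[5.7059] v=[-1.0474]
Step 11: x=[5.5923] v=[-1.1356]
Step 12: x=[5.4704] v=[-1.2193]
Step 13: x=[5.3406] v=[-1.2981]
Step 14: x=[5.2034] v=[-1.3717]
Step 15: x=[5.0594] v=[-1.4398]
Step 16: x=[4.9092] v=[-1.5022]
Step 17: x=[4.7533] v=[-1.5586]
Step 18: x=[4.5924] v=[-1.6087]
Step 19: x=[4.4272] v=[-1.6524]
Step 20: x=[4.2583] v=[-1.6895]
Step 21: x=[4.0863] v=[-1.7198]
Step 22: x=[3.9120] v=[-1.7433]
Step 23: x=[3.7360] v=[-1.7598]
Step 24: x=[3.5591] v=[-1.7692]
Step 25: x=[3.3819] v=[-1.7716]
Step 26: x=[3.2052] v=[-1.7669]
Step 27: x=[3.0297] v=[-1.7551]
Step 28: x=[2.8561] v=[-1.7363]
Step 29: x=[2.6851] v=[-1.7105]
Step 30: x=[2.5173] v=[-1.6779]
Step 31: x=[2.3534] v=[-1.6386]
Step 32: x=[2.1941] v=[-1.5927]
Step 33: x=[2.0401] v=[-1.5405]
Step 34: x=[1.8919] v=[-1.4821]
Step 35: x=[1.7501] v=[-1.4178]
Step 36: x=[1.6153] v=[-1.3478]
Step 37: x=[1.4881] v=[-1.2724]
Step 38: x=[1.3689] v=[-1.1919]
Step 39: x=[1.2582] v=[-1.1067]
Step 40: x=[1.1565] v=[-1.0170]
Step 41: x=[1.0642] v=[-0.9233]
Step 42: x=[0.9816] v=[-0.8259]
Step 43: x=[0.9091] v=[-0.7252]
Step 44: x=[0.8469] v=[-0.6216]
Step 45: x=[0.7954] v=[-0.5155]
Step 46: x=[0.7547] v=[-0.4073]
Step 47: x=[0.7250] v=[-0.2975]
Step 48: x=[0.7064] v=[-0.1865]
Step 49: x=[0.6989] v=[-0.0748]
Step 50: x=[0.7026] v=[0.0372]
First v>=0 after going negative at step 50, time=5.0000

Answer: 5.0000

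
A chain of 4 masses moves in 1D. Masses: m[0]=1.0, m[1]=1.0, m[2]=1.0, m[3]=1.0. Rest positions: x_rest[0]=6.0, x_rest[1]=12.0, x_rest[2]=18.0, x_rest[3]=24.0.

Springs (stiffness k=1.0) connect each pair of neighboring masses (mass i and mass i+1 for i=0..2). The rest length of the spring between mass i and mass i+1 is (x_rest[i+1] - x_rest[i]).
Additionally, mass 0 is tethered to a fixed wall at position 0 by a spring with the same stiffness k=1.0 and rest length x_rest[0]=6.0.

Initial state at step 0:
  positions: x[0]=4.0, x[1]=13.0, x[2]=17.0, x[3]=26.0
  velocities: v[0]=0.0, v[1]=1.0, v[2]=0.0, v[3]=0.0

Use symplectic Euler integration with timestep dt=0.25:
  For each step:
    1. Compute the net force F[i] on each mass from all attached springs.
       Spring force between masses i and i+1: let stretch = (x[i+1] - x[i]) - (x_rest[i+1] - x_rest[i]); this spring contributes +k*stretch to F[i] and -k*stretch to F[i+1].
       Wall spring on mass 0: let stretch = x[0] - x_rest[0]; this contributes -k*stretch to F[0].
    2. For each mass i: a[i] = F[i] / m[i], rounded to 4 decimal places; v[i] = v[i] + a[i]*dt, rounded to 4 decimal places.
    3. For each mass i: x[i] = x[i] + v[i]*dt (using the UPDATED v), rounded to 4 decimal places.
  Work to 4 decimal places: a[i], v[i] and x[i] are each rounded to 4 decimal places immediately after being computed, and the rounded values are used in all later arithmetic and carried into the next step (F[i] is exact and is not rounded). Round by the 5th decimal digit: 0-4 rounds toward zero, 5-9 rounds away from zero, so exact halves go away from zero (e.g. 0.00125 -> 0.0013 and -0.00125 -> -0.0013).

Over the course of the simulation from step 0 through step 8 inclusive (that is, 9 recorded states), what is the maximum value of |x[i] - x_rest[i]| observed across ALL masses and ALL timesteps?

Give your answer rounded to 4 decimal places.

Step 0: x=[4.0000 13.0000 17.0000 26.0000] v=[0.0000 1.0000 0.0000 0.0000]
Step 1: x=[4.3125 12.9375 17.3125 25.8125] v=[1.2500 -0.2500 1.2500 -0.7500]
Step 2: x=[4.8945 12.6094 17.8828 25.4688] v=[2.3281 -1.3125 2.2813 -1.3750]
Step 3: x=[5.6528 12.1287 18.5977 25.0259] v=[3.0332 -1.9229 2.8595 -1.7715]
Step 4: x=[6.4626 11.6476 19.3100 24.5563] v=[3.2390 -1.9246 2.8493 -1.8786]
Step 5: x=[7.1925 11.3213 19.8713 24.1338] v=[2.9196 -1.3053 2.2453 -1.6902]
Step 6: x=[7.7309 11.2713 20.1647 23.8199] v=[2.1537 -0.2000 1.1734 -1.2558]
Step 7: x=[8.0074 11.5559 20.1307 23.6525] v=[1.1061 1.1383 -0.1362 -0.6696]
Step 8: x=[8.0053 12.1546 19.7808 23.6400] v=[-0.0086 2.3949 -1.3995 -0.0501]
Max displacement = 2.1647

Answer: 2.1647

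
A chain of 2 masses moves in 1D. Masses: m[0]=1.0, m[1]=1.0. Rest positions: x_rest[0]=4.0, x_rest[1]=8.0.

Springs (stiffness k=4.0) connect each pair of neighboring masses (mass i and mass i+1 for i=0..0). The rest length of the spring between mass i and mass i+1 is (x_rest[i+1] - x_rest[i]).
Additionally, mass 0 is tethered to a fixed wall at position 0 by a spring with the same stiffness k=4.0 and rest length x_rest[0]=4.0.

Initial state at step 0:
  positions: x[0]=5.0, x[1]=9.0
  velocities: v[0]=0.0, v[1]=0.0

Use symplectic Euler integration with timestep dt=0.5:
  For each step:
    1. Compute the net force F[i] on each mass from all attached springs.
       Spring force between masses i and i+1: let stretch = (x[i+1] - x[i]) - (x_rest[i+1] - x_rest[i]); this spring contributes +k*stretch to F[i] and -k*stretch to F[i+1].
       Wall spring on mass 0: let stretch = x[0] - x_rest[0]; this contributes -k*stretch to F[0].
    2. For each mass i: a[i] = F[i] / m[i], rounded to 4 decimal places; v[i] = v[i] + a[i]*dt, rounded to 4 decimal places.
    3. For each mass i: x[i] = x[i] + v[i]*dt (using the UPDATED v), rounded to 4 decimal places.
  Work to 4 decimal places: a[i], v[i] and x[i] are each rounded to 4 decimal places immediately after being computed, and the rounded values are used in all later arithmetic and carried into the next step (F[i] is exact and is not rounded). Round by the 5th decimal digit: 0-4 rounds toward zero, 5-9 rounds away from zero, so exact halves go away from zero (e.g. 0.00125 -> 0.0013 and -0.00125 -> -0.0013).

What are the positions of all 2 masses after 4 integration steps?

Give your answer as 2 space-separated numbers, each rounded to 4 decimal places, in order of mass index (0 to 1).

Answer: 3.0000 7.0000

Derivation:
Step 0: x=[5.0000 9.0000] v=[0.0000 0.0000]
Step 1: x=[4.0000 9.0000] v=[-2.0000 0.0000]
Step 2: x=[4.0000 8.0000] v=[0.0000 -2.0000]
Step 3: x=[4.0000 7.0000] v=[0.0000 -2.0000]
Step 4: x=[3.0000 7.0000] v=[-2.0000 0.0000]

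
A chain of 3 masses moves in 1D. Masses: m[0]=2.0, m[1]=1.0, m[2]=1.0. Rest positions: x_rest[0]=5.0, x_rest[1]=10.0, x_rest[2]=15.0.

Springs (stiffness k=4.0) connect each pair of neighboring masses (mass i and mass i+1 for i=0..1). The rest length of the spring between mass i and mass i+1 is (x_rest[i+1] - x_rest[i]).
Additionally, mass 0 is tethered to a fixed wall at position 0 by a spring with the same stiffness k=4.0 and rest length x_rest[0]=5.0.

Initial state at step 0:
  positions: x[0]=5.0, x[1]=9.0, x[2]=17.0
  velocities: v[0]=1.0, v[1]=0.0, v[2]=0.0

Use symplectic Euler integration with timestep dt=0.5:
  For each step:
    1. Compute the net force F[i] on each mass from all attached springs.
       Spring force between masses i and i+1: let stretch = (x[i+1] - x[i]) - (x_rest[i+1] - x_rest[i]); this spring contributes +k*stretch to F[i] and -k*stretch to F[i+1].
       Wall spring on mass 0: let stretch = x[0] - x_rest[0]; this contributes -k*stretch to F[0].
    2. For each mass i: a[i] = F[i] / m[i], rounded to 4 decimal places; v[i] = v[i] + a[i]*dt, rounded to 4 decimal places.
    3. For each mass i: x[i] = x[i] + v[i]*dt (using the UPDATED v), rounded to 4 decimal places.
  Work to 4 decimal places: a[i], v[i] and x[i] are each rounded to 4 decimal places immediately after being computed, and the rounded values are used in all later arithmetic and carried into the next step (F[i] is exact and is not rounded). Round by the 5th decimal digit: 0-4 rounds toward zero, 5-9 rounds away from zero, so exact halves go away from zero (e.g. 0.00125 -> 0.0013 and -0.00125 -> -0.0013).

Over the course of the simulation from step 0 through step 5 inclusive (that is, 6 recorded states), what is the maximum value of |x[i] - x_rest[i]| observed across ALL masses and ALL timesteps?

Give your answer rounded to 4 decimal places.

Answer: 3.0000

Derivation:
Step 0: x=[5.0000 9.0000 17.0000] v=[1.0000 0.0000 0.0000]
Step 1: x=[5.0000 13.0000 14.0000] v=[0.0000 8.0000 -6.0000]
Step 2: x=[6.5000 10.0000 15.0000] v=[3.0000 -6.0000 2.0000]
Step 3: x=[6.5000 8.5000 16.0000] v=[0.0000 -3.0000 2.0000]
Step 4: x=[4.2500 12.5000 14.5000] v=[-4.5000 8.0000 -3.0000]
Step 5: x=[4.0000 10.2500 16.0000] v=[-0.5000 -4.5000 3.0000]
Max displacement = 3.0000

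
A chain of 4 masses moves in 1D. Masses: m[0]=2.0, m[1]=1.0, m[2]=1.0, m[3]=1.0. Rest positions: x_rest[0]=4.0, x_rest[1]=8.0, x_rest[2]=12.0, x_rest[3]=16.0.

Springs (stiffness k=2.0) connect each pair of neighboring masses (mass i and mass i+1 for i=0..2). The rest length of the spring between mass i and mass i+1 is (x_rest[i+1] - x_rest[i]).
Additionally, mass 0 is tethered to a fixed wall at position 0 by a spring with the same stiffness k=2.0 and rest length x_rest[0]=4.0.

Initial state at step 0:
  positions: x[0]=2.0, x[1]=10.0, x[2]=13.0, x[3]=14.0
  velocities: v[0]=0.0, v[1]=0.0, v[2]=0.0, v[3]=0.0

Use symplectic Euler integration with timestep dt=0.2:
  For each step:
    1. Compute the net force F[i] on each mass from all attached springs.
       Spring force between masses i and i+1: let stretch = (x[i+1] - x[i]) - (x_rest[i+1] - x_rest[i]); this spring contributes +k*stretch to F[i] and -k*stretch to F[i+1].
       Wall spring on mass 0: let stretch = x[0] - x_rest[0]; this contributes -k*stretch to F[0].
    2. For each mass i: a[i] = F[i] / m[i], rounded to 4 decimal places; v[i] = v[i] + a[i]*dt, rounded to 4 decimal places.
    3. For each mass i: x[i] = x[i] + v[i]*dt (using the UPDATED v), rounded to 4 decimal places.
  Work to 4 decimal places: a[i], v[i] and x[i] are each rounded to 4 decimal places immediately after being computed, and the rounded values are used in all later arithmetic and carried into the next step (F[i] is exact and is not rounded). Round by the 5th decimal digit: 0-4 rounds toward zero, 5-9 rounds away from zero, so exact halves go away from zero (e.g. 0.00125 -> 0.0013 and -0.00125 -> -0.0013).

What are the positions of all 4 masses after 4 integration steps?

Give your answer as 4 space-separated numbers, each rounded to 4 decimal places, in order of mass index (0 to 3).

Step 0: x=[2.0000 10.0000 13.0000 14.0000] v=[0.0000 0.0000 0.0000 0.0000]
Step 1: x=[2.2400 9.6000 12.8400 14.2400] v=[1.2000 -2.0000 -0.8000 1.2000]
Step 2: x=[2.6848 8.8704 12.5328 14.6880] v=[2.2240 -3.6480 -1.5360 2.2400]
Step 3: x=[3.2696 7.9389 12.1050 15.2836] v=[2.9242 -4.6573 -2.1389 2.9779]
Step 4: x=[3.9104 6.9672 11.5982 15.9449] v=[3.2041 -4.8586 -2.5339 3.3065]

Answer: 3.9104 6.9672 11.5982 15.9449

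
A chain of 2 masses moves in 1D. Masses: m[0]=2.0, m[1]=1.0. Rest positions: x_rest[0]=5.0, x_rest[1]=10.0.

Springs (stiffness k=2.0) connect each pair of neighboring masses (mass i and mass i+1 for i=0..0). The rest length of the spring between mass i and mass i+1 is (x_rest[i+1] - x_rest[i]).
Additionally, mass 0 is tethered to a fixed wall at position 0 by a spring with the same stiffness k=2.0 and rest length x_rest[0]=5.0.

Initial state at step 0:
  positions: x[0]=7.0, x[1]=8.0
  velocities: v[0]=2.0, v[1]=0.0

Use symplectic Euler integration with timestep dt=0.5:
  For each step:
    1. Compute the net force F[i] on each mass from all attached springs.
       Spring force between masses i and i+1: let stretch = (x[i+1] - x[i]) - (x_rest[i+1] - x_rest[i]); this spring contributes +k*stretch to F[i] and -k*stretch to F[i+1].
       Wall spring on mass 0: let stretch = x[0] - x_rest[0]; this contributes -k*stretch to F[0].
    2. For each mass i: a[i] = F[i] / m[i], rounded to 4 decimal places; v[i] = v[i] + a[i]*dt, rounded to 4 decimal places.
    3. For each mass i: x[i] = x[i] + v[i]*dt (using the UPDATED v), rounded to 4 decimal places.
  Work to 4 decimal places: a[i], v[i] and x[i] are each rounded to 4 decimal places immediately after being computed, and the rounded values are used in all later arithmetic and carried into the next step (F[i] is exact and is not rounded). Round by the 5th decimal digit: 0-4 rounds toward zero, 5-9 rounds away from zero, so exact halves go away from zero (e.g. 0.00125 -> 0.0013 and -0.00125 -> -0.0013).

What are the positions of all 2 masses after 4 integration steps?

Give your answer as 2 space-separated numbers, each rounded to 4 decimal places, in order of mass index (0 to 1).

Answer: 5.1563 13.4063

Derivation:
Step 0: x=[7.0000 8.0000] v=[2.0000 0.0000]
Step 1: x=[6.5000 10.0000] v=[-1.0000 4.0000]
Step 2: x=[5.2500 12.7500] v=[-2.5000 5.5000]
Step 3: x=[4.5625 14.2500] v=[-1.3750 3.0000]
Step 4: x=[5.1563 13.4063] v=[1.1875 -1.6875]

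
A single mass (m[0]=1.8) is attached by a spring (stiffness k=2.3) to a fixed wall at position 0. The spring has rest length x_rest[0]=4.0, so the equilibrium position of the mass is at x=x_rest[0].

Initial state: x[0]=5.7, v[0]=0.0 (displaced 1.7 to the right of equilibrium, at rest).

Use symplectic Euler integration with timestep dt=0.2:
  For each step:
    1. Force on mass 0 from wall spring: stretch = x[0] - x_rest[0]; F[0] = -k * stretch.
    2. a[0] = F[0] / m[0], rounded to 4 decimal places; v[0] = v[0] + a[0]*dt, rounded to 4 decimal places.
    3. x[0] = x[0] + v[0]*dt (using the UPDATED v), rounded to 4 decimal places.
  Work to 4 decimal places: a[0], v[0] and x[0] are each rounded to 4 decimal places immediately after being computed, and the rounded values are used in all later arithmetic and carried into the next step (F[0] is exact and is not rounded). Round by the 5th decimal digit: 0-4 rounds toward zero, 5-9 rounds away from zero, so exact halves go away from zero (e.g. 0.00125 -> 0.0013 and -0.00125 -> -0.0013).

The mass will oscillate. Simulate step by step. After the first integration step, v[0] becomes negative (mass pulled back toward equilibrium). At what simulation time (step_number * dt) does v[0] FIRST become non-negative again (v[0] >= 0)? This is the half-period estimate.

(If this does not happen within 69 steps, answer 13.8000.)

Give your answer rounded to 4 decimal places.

Step 0: x=[5.7000] v=[0.0000]
Step 1: x=[5.6131] v=[-0.4344]
Step 2: x=[5.4438] v=[-0.8466]
Step 3: x=[5.2007] v=[-1.2156]
Step 4: x=[4.8962] v=[-1.5224]
Step 5: x=[4.5459] v=[-1.7514]
Step 6: x=[4.1677] v=[-1.8909]
Step 7: x=[3.7809] v=[-1.9338]
Step 8: x=[3.4053] v=[-1.8778]
Step 9: x=[3.0601] v=[-1.7258]
Step 10: x=[2.7630] v=[-1.4856]
Step 11: x=[2.5291] v=[-1.1695]
Step 12: x=[2.3704] v=[-0.7936]
Step 13: x=[2.2950] v=[-0.3771]
Step 14: x=[2.3067] v=[0.0586]
First v>=0 after going negative at step 14, time=2.8000

Answer: 2.8000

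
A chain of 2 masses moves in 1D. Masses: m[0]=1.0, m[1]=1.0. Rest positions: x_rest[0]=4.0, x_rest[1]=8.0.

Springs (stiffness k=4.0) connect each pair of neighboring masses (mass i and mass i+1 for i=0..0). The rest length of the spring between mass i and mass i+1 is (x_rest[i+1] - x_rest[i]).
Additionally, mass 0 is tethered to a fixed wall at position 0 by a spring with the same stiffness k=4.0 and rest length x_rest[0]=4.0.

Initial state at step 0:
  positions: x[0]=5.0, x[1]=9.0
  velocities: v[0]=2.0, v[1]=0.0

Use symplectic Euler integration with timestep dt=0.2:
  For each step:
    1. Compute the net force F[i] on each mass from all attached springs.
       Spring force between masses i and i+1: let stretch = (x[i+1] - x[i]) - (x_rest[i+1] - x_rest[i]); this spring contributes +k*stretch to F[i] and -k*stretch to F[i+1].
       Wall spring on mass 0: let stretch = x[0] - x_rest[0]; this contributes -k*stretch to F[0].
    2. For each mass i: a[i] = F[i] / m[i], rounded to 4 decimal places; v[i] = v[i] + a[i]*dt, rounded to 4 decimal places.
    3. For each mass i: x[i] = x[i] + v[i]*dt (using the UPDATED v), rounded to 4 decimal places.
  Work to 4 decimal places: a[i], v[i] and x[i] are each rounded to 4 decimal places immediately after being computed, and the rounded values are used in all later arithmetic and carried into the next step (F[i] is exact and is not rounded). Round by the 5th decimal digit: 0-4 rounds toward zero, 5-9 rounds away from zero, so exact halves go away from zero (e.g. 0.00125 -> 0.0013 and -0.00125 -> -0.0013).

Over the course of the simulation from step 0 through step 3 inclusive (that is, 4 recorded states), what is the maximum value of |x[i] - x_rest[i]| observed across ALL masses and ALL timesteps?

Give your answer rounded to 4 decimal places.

Step 0: x=[5.0000 9.0000] v=[2.0000 0.0000]
Step 1: x=[5.2400 9.0000] v=[1.2000 0.0000]
Step 2: x=[5.2432 9.0384] v=[0.0160 0.1920]
Step 3: x=[5.0147 9.1096] v=[-1.1424 0.3558]
Max displacement = 1.2432

Answer: 1.2432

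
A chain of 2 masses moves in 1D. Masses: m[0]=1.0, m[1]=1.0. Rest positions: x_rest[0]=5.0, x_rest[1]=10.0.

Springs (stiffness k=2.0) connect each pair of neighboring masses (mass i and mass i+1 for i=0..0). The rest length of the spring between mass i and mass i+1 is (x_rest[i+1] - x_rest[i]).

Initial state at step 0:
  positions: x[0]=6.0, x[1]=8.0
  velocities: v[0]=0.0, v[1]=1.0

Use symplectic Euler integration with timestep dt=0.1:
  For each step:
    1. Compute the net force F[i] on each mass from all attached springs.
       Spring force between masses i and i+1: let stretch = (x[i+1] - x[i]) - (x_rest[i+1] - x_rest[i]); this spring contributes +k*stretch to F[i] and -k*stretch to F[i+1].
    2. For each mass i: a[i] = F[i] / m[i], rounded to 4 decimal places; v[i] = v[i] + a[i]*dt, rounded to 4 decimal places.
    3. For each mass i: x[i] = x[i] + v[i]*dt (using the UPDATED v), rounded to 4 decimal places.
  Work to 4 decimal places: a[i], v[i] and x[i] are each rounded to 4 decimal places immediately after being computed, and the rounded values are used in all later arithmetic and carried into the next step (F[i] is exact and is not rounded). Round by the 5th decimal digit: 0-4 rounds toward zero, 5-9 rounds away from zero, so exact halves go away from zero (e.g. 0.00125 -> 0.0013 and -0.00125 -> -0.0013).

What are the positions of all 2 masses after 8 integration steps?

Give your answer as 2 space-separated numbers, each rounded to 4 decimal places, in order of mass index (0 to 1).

Answer: 4.4503 10.3497

Derivation:
Step 0: x=[6.0000 8.0000] v=[0.0000 1.0000]
Step 1: x=[5.9400 8.1600] v=[-0.6000 1.6000]
Step 2: x=[5.8244 8.3756] v=[-1.1560 2.1560]
Step 3: x=[5.6598 8.6402] v=[-1.6458 2.6458]
Step 4: x=[5.4548 8.9452] v=[-2.0497 3.0497]
Step 5: x=[5.2196 9.2804] v=[-2.3516 3.3516]
Step 6: x=[4.9657 9.6343] v=[-2.5394 3.5394]
Step 7: x=[4.7051 9.9949] v=[-2.6057 3.6057]
Step 8: x=[4.4503 10.3497] v=[-2.5477 3.5477]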